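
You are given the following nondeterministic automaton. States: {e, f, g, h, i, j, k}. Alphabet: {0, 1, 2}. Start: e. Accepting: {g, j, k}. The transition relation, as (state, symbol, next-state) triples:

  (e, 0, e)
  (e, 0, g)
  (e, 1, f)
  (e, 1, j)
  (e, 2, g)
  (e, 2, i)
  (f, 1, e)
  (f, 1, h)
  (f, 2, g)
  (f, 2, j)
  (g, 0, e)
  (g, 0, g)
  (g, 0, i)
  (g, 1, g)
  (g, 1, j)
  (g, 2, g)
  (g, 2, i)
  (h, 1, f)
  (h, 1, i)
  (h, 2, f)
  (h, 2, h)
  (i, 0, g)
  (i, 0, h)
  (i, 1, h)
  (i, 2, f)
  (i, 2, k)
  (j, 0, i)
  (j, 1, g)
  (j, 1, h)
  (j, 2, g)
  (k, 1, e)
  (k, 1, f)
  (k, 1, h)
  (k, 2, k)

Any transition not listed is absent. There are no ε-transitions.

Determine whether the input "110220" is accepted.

Start in {e}.
Read '1': e→{f, j}; now {f, j}.
Read '1': f→{e, h}, j→{g, h}; now {e, g, h}.
Read '0': e→{e, g}, g→{e, g, i}, h→∅; now {e, g, i}.
Read '2': e→{g, i}, g→{g, i}, i→{f, k}; now {f, g, i, k}.
Read '2': f→{g, j}, g→{g, i}, i→{f, k}, k→{k}; now {f, g, i, j, k}.
Read '0': f→∅, g→{e, g, i}, i→{g, h}, j→{i}, k→∅; now {e, g, h, i}.
The final set {e, g, h, i} contains the accepting state g.

Yes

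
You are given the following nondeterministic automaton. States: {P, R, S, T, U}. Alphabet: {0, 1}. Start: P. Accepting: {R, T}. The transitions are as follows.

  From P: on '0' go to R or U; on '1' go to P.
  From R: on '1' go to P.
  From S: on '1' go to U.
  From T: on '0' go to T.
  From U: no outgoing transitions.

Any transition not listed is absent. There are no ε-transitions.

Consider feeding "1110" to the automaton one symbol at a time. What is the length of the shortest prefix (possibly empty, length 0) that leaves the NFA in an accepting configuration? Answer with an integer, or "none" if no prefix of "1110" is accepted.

Start in {P}.
Read '1': P→{P}; now {P}.
Read '1': P→{P}; now {P}.
Read '1': P→{P}; now {P}.
Read '0': P→{R, U}; now {R, U}.
None of the earlier sets intersect F, but {R, U} does.

4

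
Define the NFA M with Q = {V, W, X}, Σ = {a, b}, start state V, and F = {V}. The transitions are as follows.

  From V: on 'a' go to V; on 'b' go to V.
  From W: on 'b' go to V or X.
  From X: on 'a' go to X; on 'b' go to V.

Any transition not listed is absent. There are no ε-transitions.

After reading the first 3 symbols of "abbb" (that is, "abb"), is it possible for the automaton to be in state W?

Start in {V}.
Read 'a': V→{V}; now {V}.
Read 'b': V→{V}; now {V}.
Read 'b': V→{V}; now {V}.
State W is not in {V}.

No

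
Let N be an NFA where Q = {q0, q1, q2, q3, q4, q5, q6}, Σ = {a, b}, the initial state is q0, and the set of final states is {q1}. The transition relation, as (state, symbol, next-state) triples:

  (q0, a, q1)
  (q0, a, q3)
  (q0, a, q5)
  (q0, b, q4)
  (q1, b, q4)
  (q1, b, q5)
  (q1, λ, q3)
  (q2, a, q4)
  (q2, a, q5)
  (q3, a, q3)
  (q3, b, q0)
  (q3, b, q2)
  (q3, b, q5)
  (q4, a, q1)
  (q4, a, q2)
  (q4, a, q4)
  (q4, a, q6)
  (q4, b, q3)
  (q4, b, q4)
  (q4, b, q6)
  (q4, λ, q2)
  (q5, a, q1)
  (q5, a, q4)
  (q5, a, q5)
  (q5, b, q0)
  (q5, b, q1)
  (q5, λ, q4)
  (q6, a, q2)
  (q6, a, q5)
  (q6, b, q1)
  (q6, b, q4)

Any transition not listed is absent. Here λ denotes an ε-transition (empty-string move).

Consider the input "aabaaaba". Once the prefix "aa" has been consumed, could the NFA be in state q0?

No

Start in {q0}.
Read 'a': q0→{q1, q3, q5}; union {q1, q3, q5}; ε-closure = {q1, q2, q3, q4, q5}.
Read 'a': q1→∅, q2→{q4, q5}, q3→{q3}, q4→{q1, q2, q4, q6}, q5→{q1, q4, q5}; now {q1, q2, q3, q4, q5, q6}.
State q0 is not in {q1, q2, q3, q4, q5, q6}.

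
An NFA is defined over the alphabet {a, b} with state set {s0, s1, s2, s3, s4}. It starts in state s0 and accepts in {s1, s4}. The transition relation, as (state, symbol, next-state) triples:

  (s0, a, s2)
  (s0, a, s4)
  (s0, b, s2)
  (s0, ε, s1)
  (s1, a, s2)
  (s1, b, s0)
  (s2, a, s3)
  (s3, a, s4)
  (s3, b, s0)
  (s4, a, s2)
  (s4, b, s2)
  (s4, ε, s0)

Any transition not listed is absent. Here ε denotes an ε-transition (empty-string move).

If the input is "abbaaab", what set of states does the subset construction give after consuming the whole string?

Start: ε-closure({s0}) = {s0, s1}.
Read 'a': {s0, s1} → {s0, s1, s2, s4}.
Read 'b': {s0, s1, s2, s4} → {s0, s1, s2}.
Read 'b': {s0, s1, s2} → {s0, s1, s2}.
Read 'a': {s0, s1, s2} → {s0, s1, s2, s3, s4}.
Read 'a': {s0, s1, s2, s3, s4} → {s0, s1, s2, s3, s4}.
Read 'a': {s0, s1, s2, s3, s4} → {s0, s1, s2, s3, s4}.
Read 'b': {s0, s1, s2, s3, s4} → {s0, s1, s2}.

{s0, s1, s2}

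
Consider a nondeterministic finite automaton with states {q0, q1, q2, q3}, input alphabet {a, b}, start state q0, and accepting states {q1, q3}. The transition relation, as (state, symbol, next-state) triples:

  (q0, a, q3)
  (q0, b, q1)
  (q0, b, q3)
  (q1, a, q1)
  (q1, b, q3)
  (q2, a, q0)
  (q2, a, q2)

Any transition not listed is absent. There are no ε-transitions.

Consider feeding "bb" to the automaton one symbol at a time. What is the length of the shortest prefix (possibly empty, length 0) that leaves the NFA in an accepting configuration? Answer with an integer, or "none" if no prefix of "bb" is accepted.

Start in {q0}.
Read 'b': {q0} → {q1, q3}.
None of the earlier sets intersect F, but {q1, q3} does.

1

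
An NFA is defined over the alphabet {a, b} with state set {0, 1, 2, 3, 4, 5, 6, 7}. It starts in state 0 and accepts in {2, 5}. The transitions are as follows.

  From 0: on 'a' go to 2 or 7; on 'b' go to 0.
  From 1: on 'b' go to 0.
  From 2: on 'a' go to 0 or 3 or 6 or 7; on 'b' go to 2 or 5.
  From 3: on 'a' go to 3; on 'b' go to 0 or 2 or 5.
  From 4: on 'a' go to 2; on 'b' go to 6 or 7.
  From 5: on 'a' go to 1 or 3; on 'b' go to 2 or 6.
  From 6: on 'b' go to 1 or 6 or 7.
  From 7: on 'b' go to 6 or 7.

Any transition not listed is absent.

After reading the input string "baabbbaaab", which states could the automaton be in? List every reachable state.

{0, 1, 2, 5, 6, 7}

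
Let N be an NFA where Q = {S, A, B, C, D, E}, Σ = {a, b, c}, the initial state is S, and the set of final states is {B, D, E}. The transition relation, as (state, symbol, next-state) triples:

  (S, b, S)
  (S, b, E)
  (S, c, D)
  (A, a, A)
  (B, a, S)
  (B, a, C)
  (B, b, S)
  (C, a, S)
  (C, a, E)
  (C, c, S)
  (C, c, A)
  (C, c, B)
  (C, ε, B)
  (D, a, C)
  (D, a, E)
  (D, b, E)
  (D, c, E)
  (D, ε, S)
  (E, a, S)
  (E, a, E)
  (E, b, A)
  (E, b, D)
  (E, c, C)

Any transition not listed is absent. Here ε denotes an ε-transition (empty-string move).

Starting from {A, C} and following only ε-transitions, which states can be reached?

Begin with {A, C}.
ε-move C → B; add B.

{A, B, C}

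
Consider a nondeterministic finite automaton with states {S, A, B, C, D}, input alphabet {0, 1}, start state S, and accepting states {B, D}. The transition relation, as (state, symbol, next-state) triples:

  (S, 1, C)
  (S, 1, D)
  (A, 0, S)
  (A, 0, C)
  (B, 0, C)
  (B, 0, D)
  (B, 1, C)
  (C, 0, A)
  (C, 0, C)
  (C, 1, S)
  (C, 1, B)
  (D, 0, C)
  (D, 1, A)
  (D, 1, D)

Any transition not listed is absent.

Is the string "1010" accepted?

Start in {S}.
Read '1': {S} → {C, D}.
Read '0': {C, D} → {A, C}.
Read '1': {A, C} → {S, B}.
Read '0': {S, B} → {C, D}.
The final set {C, D} contains the accepting state D.

Yes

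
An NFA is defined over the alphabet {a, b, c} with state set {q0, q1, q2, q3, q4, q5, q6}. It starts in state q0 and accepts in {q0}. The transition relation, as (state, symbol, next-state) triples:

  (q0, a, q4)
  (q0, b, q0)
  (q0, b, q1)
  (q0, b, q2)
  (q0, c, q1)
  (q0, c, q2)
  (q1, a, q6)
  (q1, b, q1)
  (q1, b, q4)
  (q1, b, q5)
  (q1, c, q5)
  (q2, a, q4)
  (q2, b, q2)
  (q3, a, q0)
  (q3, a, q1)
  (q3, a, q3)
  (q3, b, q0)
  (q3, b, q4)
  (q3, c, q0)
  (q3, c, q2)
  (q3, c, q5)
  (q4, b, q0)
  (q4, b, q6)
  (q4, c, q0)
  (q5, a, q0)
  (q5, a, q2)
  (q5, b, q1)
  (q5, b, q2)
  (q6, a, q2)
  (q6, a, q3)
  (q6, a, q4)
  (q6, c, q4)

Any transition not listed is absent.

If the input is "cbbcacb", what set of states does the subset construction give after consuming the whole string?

{q0, q1, q2, q4, q5, q6}

Start in {q0}.
Read 'c': {q0} → {q1, q2}.
Read 'b': {q1, q2} → {q1, q2, q4, q5}.
Read 'b': {q1, q2, q4, q5} → {q0, q1, q2, q4, q5, q6}.
Read 'c': {q0, q1, q2, q4, q5, q6} → {q0, q1, q2, q4, q5}.
Read 'a': {q0, q1, q2, q4, q5} → {q0, q2, q4, q6}.
Read 'c': {q0, q2, q4, q6} → {q0, q1, q2, q4}.
Read 'b': {q0, q1, q2, q4} → {q0, q1, q2, q4, q5, q6}.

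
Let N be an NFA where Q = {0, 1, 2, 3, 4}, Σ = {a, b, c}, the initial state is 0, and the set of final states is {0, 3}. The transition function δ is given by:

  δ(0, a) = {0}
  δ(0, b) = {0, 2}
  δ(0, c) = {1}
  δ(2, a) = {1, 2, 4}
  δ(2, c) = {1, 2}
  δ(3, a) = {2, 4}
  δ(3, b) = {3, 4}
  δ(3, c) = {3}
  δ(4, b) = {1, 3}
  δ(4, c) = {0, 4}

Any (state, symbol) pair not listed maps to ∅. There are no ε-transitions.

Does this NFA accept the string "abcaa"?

No

Start in {0}.
Read 'a': 0→{0}; now {0}.
Read 'b': 0→{0, 2}; now {0, 2}.
Read 'c': 0→{1}, 2→{1, 2}; now {1, 2}.
Read 'a': 1→∅, 2→{1, 2, 4}; now {1, 2, 4}.
Read 'a': 1→∅, 2→{1, 2, 4}, 4→∅; now {1, 2, 4}.
The final set {1, 2, 4} contains no accepting state.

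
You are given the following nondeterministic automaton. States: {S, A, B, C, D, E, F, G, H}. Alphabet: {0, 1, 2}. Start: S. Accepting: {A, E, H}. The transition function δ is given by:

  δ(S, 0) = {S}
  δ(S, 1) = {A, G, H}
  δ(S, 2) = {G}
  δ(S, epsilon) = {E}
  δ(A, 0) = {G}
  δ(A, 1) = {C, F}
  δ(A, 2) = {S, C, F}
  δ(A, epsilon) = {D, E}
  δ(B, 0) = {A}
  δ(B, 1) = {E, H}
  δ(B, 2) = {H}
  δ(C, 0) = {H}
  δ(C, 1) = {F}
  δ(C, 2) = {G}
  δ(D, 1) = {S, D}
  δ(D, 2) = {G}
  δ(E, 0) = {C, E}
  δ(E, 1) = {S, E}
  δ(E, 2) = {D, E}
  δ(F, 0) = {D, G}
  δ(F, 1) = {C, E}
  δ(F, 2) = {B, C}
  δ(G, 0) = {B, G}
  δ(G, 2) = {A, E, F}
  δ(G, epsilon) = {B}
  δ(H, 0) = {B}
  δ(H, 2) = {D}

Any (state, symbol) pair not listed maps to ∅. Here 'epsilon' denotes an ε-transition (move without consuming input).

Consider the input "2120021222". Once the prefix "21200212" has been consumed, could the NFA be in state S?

Yes

Start: ε-closure({S}) = {S, E}.
Read '2': S→{G}, E→{D, E}; union {D, E, G}; ε-closure = {B, D, E, G}.
Read '1': B→{E, H}, D→{S, D}, E→{S, E}, G→∅; now {S, D, E, H}.
Read '2': S→{G}, D→{G}, E→{D, E}, H→{D}; union {D, E, G}; ε-closure = {B, D, E, G}.
Read '0': B→{A}, D→∅, E→{C, E}, G→{B, G}; union {A, B, C, E, G}; ε-closure = {A, B, C, D, E, G}.
Read '0': A→{G}, B→{A}, C→{H}, D→∅, E→{C, E}, G→{B, G}; union {A, B, C, E, G, H}; ε-closure = {A, B, C, D, E, G, H}.
Read '2': A→{S, C, F}, B→{H}, C→{G}, D→{G}, E→{D, E}, G→{A, E, F}, H→{D}; union {S, A, C, D, E, F, G, H}; ε-closure = {S, A, B, C, D, E, F, G, H}.
Read '1': S→{A, G, H}, A→{C, F}, B→{E, H}, C→{F}, D→{S, D}, E→{S, E}, F→{C, E}, G→∅, H→∅; union {S, A, C, D, E, F, G, H}; ε-closure = {S, A, B, C, D, E, F, G, H}.
Read '2': S→{G}, A→{S, C, F}, B→{H}, C→{G}, D→{G}, E→{D, E}, F→{B, C}, G→{A, E, F}, H→{D}; now {S, A, B, C, D, E, F, G, H}.
State S is in {S, A, B, C, D, E, F, G, H}.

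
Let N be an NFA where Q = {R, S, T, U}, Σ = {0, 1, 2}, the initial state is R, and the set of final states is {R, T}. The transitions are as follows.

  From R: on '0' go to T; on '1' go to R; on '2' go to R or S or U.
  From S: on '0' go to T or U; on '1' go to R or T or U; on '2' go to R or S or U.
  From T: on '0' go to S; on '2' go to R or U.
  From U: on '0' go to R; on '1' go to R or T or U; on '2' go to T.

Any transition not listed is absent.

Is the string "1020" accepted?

Yes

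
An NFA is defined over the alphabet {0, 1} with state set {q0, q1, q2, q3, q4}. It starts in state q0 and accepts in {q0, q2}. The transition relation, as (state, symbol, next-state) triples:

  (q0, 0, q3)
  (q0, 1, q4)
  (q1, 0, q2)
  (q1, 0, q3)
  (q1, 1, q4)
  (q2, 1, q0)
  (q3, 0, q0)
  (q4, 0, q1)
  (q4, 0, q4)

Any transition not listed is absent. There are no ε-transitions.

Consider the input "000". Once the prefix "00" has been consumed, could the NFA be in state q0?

Yes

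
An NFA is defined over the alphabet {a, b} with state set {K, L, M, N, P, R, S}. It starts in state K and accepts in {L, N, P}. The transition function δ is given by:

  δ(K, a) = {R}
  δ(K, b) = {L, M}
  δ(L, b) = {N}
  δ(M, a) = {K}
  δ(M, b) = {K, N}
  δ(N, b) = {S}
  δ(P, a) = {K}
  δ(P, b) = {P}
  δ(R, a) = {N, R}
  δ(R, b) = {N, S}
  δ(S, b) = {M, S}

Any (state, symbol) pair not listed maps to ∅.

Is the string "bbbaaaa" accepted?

Start in {K}.
Read 'b': K→{L, M}; now {L, M}.
Read 'b': L→{N}, M→{K, N}; now {K, N}.
Read 'b': K→{L, M}, N→{S}; now {L, M, S}.
Read 'a': L→∅, M→{K}, S→∅; now {K}.
Read 'a': K→{R}; now {R}.
Read 'a': R→{N, R}; now {N, R}.
Read 'a': N→∅, R→{N, R}; now {N, R}.
The final set {N, R} contains the accepting state N.

Yes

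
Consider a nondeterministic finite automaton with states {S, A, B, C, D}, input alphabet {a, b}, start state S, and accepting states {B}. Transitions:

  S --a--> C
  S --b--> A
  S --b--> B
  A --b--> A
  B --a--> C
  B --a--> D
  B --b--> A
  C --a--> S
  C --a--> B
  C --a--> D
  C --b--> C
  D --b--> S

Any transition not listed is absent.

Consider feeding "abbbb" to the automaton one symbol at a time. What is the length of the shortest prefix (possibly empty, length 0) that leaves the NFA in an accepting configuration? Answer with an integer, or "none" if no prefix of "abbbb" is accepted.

Start in {S}.
Read 'a': S→{C}; now {C}.
Read 'b': C→{C}; now {C}.
Read 'b': C→{C}; now {C}.
Read 'b': C→{C}; now {C}.
Read 'b': C→{C}; now {C}.
No reachable set along the way intersects F.

none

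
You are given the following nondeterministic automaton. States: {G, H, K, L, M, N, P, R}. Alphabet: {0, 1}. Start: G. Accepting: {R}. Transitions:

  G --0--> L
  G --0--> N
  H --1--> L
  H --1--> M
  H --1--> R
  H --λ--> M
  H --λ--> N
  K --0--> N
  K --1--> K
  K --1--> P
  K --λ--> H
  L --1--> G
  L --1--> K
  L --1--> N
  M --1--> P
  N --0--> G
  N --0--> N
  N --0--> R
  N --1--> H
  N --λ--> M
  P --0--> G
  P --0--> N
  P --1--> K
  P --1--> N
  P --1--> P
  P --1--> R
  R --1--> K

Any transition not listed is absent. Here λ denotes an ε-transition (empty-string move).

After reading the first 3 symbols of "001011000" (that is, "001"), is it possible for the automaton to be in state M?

Start in {G}.
Read '0': {G} → {L, M, N}.
Read '0': {L, M, N} → {G, M, N, R}.
Read '1': {G, M, N, R} → {H, K, M, N, P}.
State M is in {H, K, M, N, P}.

Yes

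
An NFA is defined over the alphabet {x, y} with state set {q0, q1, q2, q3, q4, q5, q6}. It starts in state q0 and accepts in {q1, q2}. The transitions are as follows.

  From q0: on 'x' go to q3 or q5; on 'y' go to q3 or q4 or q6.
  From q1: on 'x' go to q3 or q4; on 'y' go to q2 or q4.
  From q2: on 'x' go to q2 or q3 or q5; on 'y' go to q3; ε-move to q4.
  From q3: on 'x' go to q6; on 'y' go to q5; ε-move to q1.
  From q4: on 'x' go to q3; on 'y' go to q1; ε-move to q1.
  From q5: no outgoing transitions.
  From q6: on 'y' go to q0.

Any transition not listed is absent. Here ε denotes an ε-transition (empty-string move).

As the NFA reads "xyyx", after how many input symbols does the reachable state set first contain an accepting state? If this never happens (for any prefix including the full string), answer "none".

1

Start in {q0}.
Read 'x': q0→{q3, q5}; union {q3, q5}; ε-closure = {q1, q3, q5}.
None of the earlier sets intersect F, but {q1, q3, q5} does.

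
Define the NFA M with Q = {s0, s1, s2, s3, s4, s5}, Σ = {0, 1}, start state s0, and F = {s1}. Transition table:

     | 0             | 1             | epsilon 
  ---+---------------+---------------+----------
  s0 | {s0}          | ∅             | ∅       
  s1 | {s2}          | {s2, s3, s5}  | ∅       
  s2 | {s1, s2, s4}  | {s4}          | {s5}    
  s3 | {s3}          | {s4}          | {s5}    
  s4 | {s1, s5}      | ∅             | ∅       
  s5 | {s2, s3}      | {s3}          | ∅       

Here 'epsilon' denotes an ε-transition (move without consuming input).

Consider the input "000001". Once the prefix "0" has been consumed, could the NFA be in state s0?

Yes

Start in {s0}.
Read '0': s0→{s0}; now {s0}.
State s0 is in {s0}.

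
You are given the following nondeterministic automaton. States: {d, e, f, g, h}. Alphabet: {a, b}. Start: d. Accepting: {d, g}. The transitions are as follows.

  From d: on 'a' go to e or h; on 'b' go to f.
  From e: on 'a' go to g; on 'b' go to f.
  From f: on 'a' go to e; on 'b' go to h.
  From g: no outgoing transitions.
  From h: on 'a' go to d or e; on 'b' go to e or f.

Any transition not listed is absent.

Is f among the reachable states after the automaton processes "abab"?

Yes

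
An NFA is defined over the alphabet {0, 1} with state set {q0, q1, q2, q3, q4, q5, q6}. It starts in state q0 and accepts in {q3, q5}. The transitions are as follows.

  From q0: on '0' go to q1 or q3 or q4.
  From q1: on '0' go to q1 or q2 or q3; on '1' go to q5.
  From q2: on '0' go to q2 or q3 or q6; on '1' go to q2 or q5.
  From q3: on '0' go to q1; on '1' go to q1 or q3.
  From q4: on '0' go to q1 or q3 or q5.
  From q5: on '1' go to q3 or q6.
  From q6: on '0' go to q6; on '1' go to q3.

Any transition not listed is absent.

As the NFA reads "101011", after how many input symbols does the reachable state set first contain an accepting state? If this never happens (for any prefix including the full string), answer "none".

Start in {q0}.
Read '1': q0→∅; now ∅.
The set is empty and remains empty for the remaining 5 symbols.
No reachable set along the way intersects F.

none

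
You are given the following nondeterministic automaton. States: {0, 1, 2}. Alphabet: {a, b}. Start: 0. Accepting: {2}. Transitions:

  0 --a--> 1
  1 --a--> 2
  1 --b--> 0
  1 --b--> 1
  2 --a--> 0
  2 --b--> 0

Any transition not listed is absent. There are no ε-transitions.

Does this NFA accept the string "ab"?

No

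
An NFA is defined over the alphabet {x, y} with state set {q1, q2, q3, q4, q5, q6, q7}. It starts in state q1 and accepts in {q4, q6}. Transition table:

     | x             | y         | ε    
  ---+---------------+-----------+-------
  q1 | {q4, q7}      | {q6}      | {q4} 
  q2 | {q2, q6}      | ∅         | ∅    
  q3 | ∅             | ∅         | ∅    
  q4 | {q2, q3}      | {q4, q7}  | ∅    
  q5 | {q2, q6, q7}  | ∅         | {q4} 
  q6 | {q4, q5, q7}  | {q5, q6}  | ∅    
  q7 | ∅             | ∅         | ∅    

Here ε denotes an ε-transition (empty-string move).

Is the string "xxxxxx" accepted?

Yes

Start: ε-closure({q1}) = {q1, q4}.
Read 'x': q1→{q4, q7}, q4→{q2, q3}; now {q2, q3, q4, q7}.
Read 'x': q2→{q2, q6}, q3→∅, q4→{q2, q3}, q7→∅; now {q2, q3, q6}.
Read 'x': q2→{q2, q6}, q3→∅, q6→{q4, q5, q7}; now {q2, q4, q5, q6, q7}.
Read 'x': q2→{q2, q6}, q4→{q2, q3}, q5→{q2, q6, q7}, q6→{q4, q5, q7}, q7→∅; now {q2, q3, q4, q5, q6, q7}.
Read 'x': q2→{q2, q6}, q3→∅, q4→{q2, q3}, q5→{q2, q6, q7}, q6→{q4, q5, q7}, q7→∅; now {q2, q3, q4, q5, q6, q7}.
Read 'x': q2→{q2, q6}, q3→∅, q4→{q2, q3}, q5→{q2, q6, q7}, q6→{q4, q5, q7}, q7→∅; now {q2, q3, q4, q5, q6, q7}.
The final set {q2, q3, q4, q5, q6, q7} contains the accepting states q4, q6.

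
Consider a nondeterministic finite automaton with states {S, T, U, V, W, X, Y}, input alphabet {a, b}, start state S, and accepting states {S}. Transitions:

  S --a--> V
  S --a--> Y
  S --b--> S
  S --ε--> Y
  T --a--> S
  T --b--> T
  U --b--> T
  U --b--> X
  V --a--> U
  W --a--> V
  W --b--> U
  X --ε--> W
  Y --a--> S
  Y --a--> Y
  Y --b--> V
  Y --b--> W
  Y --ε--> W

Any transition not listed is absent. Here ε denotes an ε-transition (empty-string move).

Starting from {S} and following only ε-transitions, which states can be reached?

{S, W, Y}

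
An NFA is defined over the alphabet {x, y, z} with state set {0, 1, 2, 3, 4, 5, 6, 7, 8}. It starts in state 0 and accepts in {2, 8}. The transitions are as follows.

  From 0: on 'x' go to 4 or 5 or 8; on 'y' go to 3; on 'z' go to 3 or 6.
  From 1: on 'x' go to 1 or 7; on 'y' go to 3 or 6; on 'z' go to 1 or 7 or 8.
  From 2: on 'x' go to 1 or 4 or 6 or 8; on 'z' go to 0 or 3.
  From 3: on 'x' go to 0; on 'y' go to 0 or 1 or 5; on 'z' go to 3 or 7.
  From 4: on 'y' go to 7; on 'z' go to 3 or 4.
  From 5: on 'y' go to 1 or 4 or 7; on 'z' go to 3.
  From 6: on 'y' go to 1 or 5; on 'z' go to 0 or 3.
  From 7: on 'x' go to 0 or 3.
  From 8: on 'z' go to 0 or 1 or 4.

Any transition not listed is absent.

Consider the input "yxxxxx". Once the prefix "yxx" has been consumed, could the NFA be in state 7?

No

Start in {0}.
Read 'y': {0} → {3}.
Read 'x': {3} → {0}.
Read 'x': {0} → {4, 5, 8}.
State 7 is not in {4, 5, 8}.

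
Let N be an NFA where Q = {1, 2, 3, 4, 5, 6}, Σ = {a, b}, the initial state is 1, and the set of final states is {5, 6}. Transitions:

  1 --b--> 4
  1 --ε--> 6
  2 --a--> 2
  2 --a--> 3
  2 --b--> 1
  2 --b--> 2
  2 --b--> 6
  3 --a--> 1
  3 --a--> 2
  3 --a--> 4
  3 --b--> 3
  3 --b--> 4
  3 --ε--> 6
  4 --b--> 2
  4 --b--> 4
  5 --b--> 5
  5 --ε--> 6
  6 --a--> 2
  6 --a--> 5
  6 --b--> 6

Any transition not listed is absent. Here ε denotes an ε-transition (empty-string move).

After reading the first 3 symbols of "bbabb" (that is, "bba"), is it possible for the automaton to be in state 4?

No

Start: ε-closure({1}) = {1, 6}.
Read 'b': 1→{4}, 6→{6}; now {4, 6}.
Read 'b': 4→{2, 4}, 6→{6}; now {2, 4, 6}.
Read 'a': 2→{2, 3}, 4→∅, 6→{2, 5}; union {2, 3, 5}; ε-closure = {2, 3, 5, 6}.
State 4 is not in {2, 3, 5, 6}.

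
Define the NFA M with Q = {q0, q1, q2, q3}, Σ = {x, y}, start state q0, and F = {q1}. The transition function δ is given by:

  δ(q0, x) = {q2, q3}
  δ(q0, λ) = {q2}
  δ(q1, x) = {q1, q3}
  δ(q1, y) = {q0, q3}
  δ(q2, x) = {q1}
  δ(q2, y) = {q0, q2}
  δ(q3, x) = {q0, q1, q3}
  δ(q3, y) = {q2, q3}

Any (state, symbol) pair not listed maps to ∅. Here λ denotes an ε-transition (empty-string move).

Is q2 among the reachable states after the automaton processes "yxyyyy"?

Yes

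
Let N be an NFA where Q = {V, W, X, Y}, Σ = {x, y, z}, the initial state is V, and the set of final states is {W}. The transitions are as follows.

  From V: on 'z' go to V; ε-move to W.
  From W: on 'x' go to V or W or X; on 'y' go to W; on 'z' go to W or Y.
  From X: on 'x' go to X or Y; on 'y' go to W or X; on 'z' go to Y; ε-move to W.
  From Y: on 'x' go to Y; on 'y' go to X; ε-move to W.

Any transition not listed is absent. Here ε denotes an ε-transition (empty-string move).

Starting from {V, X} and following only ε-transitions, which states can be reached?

Begin with {V, X}.
ε-move V → W; add W.

{V, W, X}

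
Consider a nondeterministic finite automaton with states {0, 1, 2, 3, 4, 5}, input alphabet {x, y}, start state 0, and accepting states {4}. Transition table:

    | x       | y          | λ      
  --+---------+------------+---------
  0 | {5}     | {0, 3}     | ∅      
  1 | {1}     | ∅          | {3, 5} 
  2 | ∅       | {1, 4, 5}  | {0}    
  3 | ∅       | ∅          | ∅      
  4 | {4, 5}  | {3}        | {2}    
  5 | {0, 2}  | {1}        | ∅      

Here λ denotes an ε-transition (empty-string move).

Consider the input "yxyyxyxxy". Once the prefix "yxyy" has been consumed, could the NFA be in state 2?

Start in {0}.
Read 'y': 0→{0, 3}; now {0, 3}.
Read 'x': 0→{5}, 3→∅; now {5}.
Read 'y': 5→{1}; union {1}; ε-closure = {1, 3, 5}.
Read 'y': 1→∅, 3→∅, 5→{1}; union {1}; ε-closure = {1, 3, 5}.
State 2 is not in {1, 3, 5}.

No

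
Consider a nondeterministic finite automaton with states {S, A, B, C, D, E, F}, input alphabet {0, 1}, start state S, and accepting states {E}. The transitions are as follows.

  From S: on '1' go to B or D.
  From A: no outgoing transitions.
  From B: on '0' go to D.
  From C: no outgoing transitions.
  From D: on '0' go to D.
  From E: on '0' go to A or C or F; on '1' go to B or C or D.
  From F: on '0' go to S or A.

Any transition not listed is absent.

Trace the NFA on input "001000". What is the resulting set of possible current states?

∅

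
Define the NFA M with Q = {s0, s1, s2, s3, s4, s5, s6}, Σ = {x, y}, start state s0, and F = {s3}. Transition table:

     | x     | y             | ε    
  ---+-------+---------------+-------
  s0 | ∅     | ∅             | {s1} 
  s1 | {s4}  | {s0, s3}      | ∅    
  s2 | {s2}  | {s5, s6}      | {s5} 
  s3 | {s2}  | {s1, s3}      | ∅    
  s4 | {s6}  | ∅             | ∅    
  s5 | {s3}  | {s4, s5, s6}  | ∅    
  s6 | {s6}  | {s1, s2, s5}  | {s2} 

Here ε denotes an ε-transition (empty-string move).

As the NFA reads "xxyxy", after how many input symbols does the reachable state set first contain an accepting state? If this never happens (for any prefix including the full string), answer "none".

Start: ε-closure({s0}) = {s0, s1}.
Read 'x': {s0, s1} → {s4}.
Read 'x': {s4} → {s2, s5, s6}.
Read 'y': {s2, s5, s6} → {s1, s2, s4, s5, s6}.
Read 'x': {s1, s2, s4, s5, s6} → {s2, s3, s4, s5, s6}.
None of the earlier sets intersect F, but {s2, s3, s4, s5, s6} does.

4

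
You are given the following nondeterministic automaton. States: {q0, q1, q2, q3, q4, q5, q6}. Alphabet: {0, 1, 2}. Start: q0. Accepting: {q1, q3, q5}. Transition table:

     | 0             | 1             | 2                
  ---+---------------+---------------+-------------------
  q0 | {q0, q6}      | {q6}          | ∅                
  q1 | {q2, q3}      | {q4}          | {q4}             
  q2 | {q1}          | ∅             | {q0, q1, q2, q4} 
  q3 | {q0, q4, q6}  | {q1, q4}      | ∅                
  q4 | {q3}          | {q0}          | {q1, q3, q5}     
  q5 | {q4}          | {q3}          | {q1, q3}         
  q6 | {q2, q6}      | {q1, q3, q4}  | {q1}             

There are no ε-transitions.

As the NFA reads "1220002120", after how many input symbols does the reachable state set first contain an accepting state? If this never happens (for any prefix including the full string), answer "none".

Start in {q0}.
Read '1': q0→{q6}; now {q6}.
Read '2': q6→{q1}; now {q1}.
None of the earlier sets intersect F, but {q1} does.

2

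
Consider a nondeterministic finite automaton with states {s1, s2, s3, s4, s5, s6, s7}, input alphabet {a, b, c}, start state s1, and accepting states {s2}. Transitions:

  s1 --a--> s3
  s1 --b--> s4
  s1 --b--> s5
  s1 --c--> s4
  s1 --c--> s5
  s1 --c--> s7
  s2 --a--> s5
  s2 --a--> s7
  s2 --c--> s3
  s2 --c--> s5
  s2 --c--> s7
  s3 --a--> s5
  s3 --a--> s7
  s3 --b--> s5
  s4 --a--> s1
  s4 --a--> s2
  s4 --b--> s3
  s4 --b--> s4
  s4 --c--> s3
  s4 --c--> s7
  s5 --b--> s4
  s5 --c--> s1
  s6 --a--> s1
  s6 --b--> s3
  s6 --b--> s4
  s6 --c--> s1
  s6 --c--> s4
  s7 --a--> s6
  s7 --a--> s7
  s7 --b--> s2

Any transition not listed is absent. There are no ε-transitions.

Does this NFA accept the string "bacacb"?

Yes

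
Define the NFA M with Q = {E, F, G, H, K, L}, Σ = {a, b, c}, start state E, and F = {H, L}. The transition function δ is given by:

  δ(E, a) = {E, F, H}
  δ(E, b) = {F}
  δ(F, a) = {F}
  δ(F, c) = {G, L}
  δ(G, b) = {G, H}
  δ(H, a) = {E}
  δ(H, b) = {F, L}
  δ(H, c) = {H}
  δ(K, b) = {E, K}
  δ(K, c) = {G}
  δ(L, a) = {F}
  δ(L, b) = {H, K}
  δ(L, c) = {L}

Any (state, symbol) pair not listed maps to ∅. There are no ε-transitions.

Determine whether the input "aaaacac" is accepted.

Yes

Start in {E}.
Read 'a': {E} → {E, F, H}.
Read 'a': {E, F, H} → {E, F, H}.
Read 'a': {E, F, H} → {E, F, H}.
Read 'a': {E, F, H} → {E, F, H}.
Read 'c': {E, F, H} → {G, H, L}.
Read 'a': {G, H, L} → {E, F}.
Read 'c': {E, F} → {G, L}.
The final set {G, L} contains the accepting state L.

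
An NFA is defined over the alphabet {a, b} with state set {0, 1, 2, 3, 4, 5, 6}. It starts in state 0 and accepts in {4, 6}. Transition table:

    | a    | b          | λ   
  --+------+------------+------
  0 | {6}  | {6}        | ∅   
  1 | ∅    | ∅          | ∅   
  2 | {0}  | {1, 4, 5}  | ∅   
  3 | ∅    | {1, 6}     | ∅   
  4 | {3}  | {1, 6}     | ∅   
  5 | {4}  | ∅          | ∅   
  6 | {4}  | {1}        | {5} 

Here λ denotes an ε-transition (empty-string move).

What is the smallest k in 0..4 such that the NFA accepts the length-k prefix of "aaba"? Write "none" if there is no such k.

1

Start in {0}.
Read 'a': 0→{6}; union {6}; ε-closure = {5, 6}.
None of the earlier sets intersect F, but {5, 6} does.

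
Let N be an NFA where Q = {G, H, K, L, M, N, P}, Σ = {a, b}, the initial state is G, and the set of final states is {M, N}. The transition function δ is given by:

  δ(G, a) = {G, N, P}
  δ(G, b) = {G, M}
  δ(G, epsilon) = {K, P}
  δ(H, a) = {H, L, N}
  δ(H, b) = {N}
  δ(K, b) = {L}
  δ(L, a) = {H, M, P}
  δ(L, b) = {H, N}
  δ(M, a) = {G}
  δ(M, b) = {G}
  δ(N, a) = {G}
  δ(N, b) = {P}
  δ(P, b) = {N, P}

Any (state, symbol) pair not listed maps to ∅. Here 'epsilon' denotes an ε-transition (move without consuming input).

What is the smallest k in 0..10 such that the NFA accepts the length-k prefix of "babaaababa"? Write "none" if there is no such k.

1

Start: ε-closure({G}) = {G, K, P}.
Read 'b': {G, K, P} → {G, K, L, M, N, P}.
None of the earlier sets intersect F, but {G, K, L, M, N, P} does.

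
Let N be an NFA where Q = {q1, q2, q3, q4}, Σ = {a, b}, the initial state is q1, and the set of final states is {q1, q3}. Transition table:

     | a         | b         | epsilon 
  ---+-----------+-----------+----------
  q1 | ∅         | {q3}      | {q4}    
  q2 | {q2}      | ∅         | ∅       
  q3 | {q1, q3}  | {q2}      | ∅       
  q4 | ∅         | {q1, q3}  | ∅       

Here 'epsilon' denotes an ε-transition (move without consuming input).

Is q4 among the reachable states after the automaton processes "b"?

Yes

Start: ε-closure({q1}) = {q1, q4}.
Read 'b': {q1, q4} → {q1, q3, q4}.
State q4 is in {q1, q3, q4}.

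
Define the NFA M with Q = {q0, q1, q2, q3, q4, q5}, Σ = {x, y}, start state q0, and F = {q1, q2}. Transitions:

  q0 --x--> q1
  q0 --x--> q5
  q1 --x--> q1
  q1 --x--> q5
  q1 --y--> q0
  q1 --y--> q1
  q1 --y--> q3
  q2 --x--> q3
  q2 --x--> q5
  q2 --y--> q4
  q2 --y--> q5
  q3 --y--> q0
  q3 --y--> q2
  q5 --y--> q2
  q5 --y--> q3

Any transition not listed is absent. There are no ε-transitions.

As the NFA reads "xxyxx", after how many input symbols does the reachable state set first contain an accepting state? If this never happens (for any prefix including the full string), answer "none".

Start in {q0}.
Read 'x': q0→{q1, q5}; now {q1, q5}.
None of the earlier sets intersect F, but {q1, q5} does.

1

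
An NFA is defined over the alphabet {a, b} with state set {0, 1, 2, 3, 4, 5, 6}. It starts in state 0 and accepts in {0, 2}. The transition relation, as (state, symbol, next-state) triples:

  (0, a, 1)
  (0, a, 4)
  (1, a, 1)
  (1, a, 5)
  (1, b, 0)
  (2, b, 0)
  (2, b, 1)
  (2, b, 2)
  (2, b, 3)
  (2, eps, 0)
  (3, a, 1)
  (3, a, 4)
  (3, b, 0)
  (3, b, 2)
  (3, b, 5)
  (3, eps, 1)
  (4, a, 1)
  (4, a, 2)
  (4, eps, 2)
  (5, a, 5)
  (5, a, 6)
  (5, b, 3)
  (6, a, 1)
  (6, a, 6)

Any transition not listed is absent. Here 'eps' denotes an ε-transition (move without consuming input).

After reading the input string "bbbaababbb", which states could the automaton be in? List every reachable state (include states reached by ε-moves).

Start in {0}.
Read 'b': 0→∅; now ∅.
The set is empty and remains empty for the remaining 9 symbols.

∅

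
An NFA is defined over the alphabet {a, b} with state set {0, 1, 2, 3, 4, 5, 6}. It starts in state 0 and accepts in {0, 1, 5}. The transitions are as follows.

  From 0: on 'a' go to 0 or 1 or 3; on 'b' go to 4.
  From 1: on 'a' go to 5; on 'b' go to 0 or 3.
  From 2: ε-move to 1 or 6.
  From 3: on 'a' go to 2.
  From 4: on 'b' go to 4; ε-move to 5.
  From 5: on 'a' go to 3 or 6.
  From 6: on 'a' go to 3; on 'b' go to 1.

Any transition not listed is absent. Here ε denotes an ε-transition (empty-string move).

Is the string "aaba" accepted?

Start in {0}.
Read 'a': {0} → {0, 1, 3}.
Read 'a': {0, 1, 3} → {0, 1, 2, 3, 5, 6}.
Read 'b': {0, 1, 2, 3, 5, 6} → {0, 1, 3, 4, 5}.
Read 'a': {0, 1, 3, 4, 5} → {0, 1, 2, 3, 5, 6}.
The final set {0, 1, 2, 3, 5, 6} contains the accepting states 0, 1, 5.

Yes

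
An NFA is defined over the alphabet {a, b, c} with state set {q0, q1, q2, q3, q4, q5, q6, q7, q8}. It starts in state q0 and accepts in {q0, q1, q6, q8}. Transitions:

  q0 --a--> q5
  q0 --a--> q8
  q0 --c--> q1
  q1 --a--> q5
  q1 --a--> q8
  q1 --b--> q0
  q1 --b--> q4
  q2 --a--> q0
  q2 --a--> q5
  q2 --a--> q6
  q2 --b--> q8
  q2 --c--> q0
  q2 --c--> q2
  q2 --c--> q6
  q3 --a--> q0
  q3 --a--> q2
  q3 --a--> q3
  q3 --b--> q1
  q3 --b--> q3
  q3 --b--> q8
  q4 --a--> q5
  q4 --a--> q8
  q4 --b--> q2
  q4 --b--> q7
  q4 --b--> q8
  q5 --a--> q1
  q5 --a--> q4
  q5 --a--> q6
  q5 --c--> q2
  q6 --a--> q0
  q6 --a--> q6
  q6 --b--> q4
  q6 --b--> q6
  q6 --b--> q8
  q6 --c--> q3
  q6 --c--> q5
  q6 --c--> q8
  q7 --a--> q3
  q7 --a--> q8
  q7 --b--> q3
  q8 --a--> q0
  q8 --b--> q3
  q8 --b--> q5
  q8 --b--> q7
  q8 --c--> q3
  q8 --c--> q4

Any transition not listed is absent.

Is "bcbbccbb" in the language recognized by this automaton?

No

Start in {q0}.
Read 'b': q0→∅; now ∅.
The set is empty and remains empty for the remaining 7 symbols.
The final set ∅ contains no accepting state.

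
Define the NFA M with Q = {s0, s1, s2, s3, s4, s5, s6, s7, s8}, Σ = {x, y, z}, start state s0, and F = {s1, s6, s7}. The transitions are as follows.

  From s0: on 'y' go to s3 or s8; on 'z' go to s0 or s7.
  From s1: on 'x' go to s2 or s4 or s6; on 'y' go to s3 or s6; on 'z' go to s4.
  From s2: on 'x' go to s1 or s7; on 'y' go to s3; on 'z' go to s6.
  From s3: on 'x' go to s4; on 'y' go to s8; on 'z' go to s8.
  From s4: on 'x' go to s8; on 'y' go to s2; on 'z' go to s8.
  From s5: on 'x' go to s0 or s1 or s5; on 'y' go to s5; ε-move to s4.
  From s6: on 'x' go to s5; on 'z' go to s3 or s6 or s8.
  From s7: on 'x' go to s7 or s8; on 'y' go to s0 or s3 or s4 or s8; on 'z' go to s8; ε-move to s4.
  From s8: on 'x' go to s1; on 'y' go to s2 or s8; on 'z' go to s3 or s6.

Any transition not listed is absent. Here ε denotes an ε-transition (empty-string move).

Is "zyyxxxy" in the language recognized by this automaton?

Yes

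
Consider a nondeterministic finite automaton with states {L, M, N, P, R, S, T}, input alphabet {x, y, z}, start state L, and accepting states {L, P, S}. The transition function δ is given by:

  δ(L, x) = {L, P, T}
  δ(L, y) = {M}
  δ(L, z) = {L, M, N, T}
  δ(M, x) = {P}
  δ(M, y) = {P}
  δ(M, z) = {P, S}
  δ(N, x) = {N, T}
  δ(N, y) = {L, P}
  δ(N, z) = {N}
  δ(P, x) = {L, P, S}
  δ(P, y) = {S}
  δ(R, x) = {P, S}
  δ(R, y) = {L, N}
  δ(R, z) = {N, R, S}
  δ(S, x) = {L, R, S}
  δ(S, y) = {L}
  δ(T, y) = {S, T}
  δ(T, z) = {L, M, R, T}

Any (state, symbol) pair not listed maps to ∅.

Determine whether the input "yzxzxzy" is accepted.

Yes

Start in {L}.
Read 'y': L→{M}; now {M}.
Read 'z': M→{P, S}; now {P, S}.
Read 'x': P→{L, P, S}, S→{L, R, S}; now {L, P, R, S}.
Read 'z': L→{L, M, N, T}, P→∅, R→{N, R, S}, S→∅; now {L, M, N, R, S, T}.
Read 'x': L→{L, P, T}, M→{P}, N→{N, T}, R→{P, S}, S→{L, R, S}, T→∅; now {L, N, P, R, S, T}.
Read 'z': L→{L, M, N, T}, N→{N}, P→∅, R→{N, R, S}, S→∅, T→{L, M, R, T}; now {L, M, N, R, S, T}.
Read 'y': L→{M}, M→{P}, N→{L, P}, R→{L, N}, S→{L}, T→{S, T}; now {L, M, N, P, S, T}.
The final set {L, M, N, P, S, T} contains the accepting states L, P, S.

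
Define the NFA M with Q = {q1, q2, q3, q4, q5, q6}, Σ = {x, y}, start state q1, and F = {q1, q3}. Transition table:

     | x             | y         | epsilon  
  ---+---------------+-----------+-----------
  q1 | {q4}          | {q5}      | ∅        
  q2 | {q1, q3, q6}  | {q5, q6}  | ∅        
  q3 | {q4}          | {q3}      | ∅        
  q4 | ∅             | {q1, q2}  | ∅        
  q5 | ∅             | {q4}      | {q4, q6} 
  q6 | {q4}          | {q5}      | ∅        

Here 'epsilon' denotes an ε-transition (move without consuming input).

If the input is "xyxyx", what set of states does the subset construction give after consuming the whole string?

{q1, q3, q4, q6}

Start in {q1}.
Read 'x': {q1} → {q4}.
Read 'y': {q4} → {q1, q2}.
Read 'x': {q1, q2} → {q1, q3, q4, q6}.
Read 'y': {q1, q3, q4, q6} → {q1, q2, q3, q4, q5, q6}.
Read 'x': {q1, q2, q3, q4, q5, q6} → {q1, q3, q4, q6}.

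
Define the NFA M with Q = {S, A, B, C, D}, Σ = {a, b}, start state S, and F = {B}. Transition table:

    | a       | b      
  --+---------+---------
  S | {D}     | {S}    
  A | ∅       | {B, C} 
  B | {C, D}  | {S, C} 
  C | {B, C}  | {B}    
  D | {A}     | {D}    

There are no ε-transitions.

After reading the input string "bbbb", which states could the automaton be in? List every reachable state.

{S}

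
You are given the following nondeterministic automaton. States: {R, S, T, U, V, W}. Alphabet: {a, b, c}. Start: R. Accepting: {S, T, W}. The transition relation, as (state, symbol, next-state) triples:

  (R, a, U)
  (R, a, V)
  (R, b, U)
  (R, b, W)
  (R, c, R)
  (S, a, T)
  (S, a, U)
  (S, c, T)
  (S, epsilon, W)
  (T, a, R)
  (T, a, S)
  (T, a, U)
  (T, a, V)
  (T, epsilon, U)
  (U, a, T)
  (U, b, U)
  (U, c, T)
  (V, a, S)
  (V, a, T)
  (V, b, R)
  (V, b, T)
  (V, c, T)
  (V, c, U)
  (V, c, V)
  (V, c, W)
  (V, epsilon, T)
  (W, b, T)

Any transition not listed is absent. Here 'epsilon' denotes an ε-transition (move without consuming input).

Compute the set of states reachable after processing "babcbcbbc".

Start in {R}.
Read 'b': R→{U, W}; now {U, W}.
Read 'a': U→{T}, W→∅; union {T}; ε-closure = {T, U}.
Read 'b': T→∅, U→{U}; now {U}.
Read 'c': U→{T}; union {T}; ε-closure = {T, U}.
Read 'b': T→∅, U→{U}; now {U}.
Read 'c': U→{T}; union {T}; ε-closure = {T, U}.
Read 'b': T→∅, U→{U}; now {U}.
Read 'b': U→{U}; now {U}.
Read 'c': U→{T}; union {T}; ε-closure = {T, U}.

{T, U}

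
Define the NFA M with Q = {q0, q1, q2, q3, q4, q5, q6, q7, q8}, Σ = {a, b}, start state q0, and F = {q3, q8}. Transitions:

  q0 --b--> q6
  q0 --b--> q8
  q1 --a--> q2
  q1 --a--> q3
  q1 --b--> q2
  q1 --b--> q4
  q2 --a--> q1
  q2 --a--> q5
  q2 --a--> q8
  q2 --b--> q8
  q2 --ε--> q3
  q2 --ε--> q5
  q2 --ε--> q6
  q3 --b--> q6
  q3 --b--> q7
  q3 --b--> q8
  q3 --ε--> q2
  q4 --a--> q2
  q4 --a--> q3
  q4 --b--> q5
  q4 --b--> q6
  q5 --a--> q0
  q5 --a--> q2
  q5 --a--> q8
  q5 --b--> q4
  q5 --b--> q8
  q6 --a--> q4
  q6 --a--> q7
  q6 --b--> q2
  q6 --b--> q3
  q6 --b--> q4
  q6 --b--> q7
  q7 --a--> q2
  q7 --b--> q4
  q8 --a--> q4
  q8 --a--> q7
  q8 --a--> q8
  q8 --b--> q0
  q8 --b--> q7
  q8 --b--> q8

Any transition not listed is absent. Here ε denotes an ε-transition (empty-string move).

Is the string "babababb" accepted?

Start in {q0}.
Read 'b': {q0} → {q6, q8}.
Read 'a': {q6, q8} → {q4, q7, q8}.
Read 'b': {q4, q7, q8} → {q0, q4, q5, q6, q7, q8}.
Read 'a': {q0, q4, q5, q6, q7, q8} → {q0, q2, q3, q4, q5, q6, q7, q8}.
Read 'b': {q0, q2, q3, q4, q5, q6, q7, q8} → {q0, q2, q3, q4, q5, q6, q7, q8}.
Read 'a': {q0, q2, q3, q4, q5, q6, q7, q8} → {q0, q1, q2, q3, q4, q5, q6, q7, q8}.
Read 'b': {q0, q1, q2, q3, q4, q5, q6, q7, q8} → {q0, q2, q3, q4, q5, q6, q7, q8}.
Read 'b': {q0, q2, q3, q4, q5, q6, q7, q8} → {q0, q2, q3, q4, q5, q6, q7, q8}.
The final set {q0, q2, q3, q4, q5, q6, q7, q8} contains the accepting states q3, q8.

Yes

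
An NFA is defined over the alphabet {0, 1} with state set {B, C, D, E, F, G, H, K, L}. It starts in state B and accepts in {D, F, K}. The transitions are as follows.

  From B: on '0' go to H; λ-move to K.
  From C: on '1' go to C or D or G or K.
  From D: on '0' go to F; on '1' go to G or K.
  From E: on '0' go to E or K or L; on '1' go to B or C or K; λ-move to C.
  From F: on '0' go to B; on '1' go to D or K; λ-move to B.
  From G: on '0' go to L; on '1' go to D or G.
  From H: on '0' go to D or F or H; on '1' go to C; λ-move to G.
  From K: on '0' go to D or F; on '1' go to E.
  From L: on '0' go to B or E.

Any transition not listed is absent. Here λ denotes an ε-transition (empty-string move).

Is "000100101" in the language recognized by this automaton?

Yes

Start: ε-closure({B}) = {B, K}.
Read '0': {B, K} → {B, D, F, G, H, K}.
Read '0': {B, D, F, G, H, K} → {B, D, F, G, H, K, L}.
Read '0': {B, D, F, G, H, K, L} → {B, C, D, E, F, G, H, K, L}.
Read '1': {B, C, D, E, F, G, H, K, L} → {B, C, D, E, G, K}.
Read '0': {B, C, D, E, G, K} → {B, C, D, E, F, G, H, K, L}.
Read '0': {B, C, D, E, F, G, H, K, L} → {B, C, D, E, F, G, H, K, L}.
Read '1': {B, C, D, E, F, G, H, K, L} → {B, C, D, E, G, K}.
Read '0': {B, C, D, E, G, K} → {B, C, D, E, F, G, H, K, L}.
Read '1': {B, C, D, E, F, G, H, K, L} → {B, C, D, E, G, K}.
The final set {B, C, D, E, G, K} contains the accepting states D, K.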